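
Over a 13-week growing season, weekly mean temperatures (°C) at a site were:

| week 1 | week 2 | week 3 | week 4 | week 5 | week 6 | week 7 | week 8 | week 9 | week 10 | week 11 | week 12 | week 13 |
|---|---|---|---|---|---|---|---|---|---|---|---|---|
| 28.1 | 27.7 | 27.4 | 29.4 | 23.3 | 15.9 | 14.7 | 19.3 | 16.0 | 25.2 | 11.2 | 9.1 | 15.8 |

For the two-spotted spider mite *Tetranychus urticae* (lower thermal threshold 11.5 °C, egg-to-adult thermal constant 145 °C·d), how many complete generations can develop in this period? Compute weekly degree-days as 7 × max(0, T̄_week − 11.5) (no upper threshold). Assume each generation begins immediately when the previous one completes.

Weekly DD (7 × max(0, T̄ − 11.5)): 116.2, 113.4, 111.3, 125.3, 82.6, 30.8, 22.4, 54.6, 31.5, 95.9, 0.0, 0.0, 30.1.
Season total = 814.1 DD.
Complete generations = ⌊814.1 / 145⌋ = 5.

5 generations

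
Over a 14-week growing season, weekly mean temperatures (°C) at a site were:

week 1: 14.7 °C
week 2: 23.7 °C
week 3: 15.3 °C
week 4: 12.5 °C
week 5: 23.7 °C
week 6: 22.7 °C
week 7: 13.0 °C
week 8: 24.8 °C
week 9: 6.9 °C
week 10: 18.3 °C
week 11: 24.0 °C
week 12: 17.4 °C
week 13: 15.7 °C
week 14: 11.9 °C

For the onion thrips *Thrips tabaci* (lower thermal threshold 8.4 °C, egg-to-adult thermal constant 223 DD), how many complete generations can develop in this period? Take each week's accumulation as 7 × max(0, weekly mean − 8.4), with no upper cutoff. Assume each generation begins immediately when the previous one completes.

Weekly DD (7 × max(0, T̄ − 8.4)): 44.1, 107.1, 48.3, 28.7, 107.1, 100.1, 32.2, 114.8, 0.0, 69.3, 109.2, 63.0, 51.1, 24.5.
Season total = 899.5 DD.
Complete generations = ⌊899.5 / 223⌋ = 4.

4 generations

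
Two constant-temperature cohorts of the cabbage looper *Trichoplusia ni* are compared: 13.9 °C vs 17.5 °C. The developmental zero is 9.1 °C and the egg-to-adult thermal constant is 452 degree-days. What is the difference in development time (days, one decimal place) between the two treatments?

40.4 days

At 13.9 °C: 452 / (13.9 − 9.1) = 452 / 4.8 = 94.167 d.
At 17.5 °C: 452 / (17.5 − 9.1) = 452 / 8.4 = 53.810 d.
Difference = |94.167 − 53.810| = 40.357 ≈ 40.4 days.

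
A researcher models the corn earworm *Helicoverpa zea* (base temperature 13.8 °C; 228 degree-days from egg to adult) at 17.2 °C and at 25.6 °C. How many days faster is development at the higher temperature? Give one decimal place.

47.7 days

At 17.2 °C: 228 / (17.2 − 13.8) = 228 / 3.4 = 67.059 d.
At 25.6 °C: 228 / (25.6 − 13.8) = 228 / 11.8 = 19.322 d.
Difference = |67.059 − 19.322| = 47.737 ≈ 47.7 days.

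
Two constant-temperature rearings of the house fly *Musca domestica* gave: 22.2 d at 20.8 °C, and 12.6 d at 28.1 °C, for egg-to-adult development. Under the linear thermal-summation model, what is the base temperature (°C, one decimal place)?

11.2 °C

Equal thermal constants: D₁(T₁ − T_b) = D₂(T₂ − T_b).
22.2·(20.8 − T_b) = 12.6·(28.1 − T_b)
T_b = (22.2·20.8 − 12.6·28.1) / (22.2 − 12.6) = 107.70 / 9.6 = 11.219 °C ≈ 11.2 °C.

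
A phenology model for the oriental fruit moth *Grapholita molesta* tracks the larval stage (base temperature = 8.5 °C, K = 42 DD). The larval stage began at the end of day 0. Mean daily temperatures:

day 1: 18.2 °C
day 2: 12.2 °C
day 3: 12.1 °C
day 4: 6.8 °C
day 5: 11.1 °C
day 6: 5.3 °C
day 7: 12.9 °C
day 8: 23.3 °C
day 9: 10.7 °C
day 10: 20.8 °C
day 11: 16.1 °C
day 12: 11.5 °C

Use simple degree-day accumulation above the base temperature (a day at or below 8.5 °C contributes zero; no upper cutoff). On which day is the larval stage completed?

Daily DD above 8.5 °C: 9.7, 3.7, 3.6, 0.0, 2.6, 0.0, 4.4, 14.8, 2.2, 12.3, 7.6, 3.0.
Cumulative: 9.7, 13.4, 17.0, 17.0, 19.6, 19.6, 24.0, 38.8, 41.0, 53.3, 60.9, 63.9.
The total first reaches 42 DD on day 10.

day 10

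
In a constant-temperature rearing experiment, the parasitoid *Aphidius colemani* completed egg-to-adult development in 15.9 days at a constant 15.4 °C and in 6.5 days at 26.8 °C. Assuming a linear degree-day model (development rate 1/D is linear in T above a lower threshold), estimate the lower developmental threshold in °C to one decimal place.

Under the model K = D·(T − T_b), so D₁·(T₁ − T_b) = D₂·(T₂ − T_b).
15.9·(15.4 − T_b) = 6.5·(26.8 − T_b)
T_b = (15.9·15.4 − 6.5·26.8) / (15.9 − 6.5) = 70.66 / 9.4 = 7.517 °C ≈ 7.5 °C.

7.5 °C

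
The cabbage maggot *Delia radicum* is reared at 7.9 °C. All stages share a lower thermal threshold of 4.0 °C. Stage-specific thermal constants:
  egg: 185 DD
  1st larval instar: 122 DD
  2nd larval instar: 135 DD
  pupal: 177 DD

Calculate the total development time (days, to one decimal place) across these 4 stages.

158.7 days

Daily accumulation at 7.9 °C = 7.9 − 4.0 = 3.9 DD/day.
Total K = 185 + 122 + 135 + 177 = 619 DD.
Total duration = 619 / 3.9 = 158.718 ≈ 158.7 days.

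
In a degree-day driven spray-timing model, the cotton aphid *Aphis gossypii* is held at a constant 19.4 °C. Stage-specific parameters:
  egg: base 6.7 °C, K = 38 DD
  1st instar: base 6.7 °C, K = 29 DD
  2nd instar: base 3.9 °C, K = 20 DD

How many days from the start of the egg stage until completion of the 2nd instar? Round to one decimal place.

egg: 38 / (19.4 − 6.7) = 38 / 12.7 = 2.992 d.
1st instar: 29 / (19.4 − 6.7) = 29 / 12.7 = 2.283 d.
2nd instar: 20 / (19.4 − 3.9) = 20 / 15.5 = 1.290 d.
Sum = 6.566 ≈ 6.6 days.

6.6 days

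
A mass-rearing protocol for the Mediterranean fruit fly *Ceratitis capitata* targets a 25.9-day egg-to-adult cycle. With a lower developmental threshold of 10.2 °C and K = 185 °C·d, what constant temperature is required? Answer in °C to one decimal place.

17.3 °C

Required daily accumulation = 185 / 25.9 = 7.143 DD/day.
T = T_base + 7.143 = 10.2 + 7.143 = 17.343 ≈ 17.3 °C.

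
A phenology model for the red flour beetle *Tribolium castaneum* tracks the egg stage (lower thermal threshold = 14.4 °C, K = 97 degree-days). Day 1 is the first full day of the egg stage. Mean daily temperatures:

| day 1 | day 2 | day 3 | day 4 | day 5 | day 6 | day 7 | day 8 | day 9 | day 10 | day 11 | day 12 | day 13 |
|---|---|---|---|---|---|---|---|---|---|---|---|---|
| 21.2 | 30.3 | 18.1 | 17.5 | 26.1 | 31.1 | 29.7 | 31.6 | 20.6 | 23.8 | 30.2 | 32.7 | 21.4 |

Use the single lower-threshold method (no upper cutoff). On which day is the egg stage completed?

Daily DD above 14.4 °C: 6.8, 15.9, 3.7, 3.1, 11.7, 16.7, 15.3, 17.2, 6.2, 9.4, 15.8, 18.3, 7.0.
Cumulative: 6.8, 22.7, 26.4, 29.5, 41.2, 57.9, 73.2, 90.4, 96.6, 106.0, 121.8, 140.1, 147.1.
The total first reaches 97 DD on day 10.

day 10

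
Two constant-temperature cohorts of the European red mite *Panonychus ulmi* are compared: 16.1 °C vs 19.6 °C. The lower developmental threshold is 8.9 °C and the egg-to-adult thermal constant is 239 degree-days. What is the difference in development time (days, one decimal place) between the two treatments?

10.9 days

At 16.1 °C: 239 / (16.1 − 8.9) = 239 / 7.2 = 33.194 d.
At 19.6 °C: 239 / (19.6 − 8.9) = 239 / 10.7 = 22.336 d.
Difference = |33.194 − 22.336| = 10.858 ≈ 10.9 days.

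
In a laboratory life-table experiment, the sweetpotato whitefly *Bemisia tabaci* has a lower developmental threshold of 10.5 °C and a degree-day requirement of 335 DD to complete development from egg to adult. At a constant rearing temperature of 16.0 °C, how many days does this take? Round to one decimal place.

60.9 days

Daily accumulation = 16.0 − 10.5 = 5.5 DD/day.
Duration = 335 / 5.5 = 60.909 ≈ 60.9 days.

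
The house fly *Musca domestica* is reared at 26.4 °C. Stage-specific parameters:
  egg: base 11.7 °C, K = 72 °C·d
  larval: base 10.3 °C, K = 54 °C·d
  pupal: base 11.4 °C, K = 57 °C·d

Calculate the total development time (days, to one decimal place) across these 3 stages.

egg: 72 / (26.4 − 11.7) = 72 / 14.7 = 4.898 d.
larval: 54 / (26.4 − 10.3) = 54 / 16.1 = 3.354 d.
pupal: 57 / (26.4 − 11.4) = 57 / 15.0 = 3.800 d.
Sum = 12.052 ≈ 12.1 days.

12.1 days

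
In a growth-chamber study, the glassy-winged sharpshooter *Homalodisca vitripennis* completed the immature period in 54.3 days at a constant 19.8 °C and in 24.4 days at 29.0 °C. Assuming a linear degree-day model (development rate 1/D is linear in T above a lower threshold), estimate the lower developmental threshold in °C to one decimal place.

Linear rate model ⇒ the product D·(T − T_b) is constant across temperatures.
54.3·(19.8 − T_b) = 24.4·(29.0 − T_b)
T_b = (54.3·19.8 − 24.4·29.0) / (54.3 − 24.4) = 367.54 / 29.9 = 12.292 °C ≈ 12.3 °C.

12.3 °C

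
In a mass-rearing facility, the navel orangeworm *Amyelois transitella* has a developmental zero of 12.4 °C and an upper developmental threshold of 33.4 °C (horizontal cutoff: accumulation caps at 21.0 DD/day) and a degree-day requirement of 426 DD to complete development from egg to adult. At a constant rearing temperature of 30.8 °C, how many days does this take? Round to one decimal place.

Daily accumulation = 30.8 − 12.4 = 18.4 DD/day.
Duration = 426 / 18.4 = 23.152 ≈ 23.2 days.

23.2 days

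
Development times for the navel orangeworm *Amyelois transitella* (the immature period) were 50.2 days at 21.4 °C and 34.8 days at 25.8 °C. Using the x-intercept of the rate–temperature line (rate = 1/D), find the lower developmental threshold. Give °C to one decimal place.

11.5 °C

Under the model K = D·(T − T_b), so D₁·(T₁ − T_b) = D₂·(T₂ − T_b).
50.2·(21.4 − T_b) = 34.8·(25.8 − T_b)
T_b = (50.2·21.4 − 34.8·25.8) / (50.2 − 34.8) = 176.44 / 15.4 = 11.457 °C ≈ 11.5 °C.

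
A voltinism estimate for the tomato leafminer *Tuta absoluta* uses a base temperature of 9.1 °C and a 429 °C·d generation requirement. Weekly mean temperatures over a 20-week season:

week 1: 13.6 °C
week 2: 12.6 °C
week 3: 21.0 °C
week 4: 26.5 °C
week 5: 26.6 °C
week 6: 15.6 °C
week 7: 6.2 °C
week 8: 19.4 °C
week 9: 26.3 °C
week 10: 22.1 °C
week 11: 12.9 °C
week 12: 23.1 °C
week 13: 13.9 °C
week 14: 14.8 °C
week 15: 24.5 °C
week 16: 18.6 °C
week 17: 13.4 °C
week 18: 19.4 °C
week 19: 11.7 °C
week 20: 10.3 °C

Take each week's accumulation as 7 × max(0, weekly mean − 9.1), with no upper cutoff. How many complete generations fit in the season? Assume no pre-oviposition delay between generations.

Weekly DD (7 × max(0, T̄ − 9.1)): 31.5, 24.5, 83.3, 121.8, 122.5, 45.5, 0.0, 72.1, 120.4, 91.0, 26.6, 98.0, 33.6, 39.9, 107.8, 66.5, 30.1, 72.1, 18.2, 8.4.
Season total = 1213.8 DD.
Complete generations = ⌊1213.8 / 429⌋ = 2.

2 generations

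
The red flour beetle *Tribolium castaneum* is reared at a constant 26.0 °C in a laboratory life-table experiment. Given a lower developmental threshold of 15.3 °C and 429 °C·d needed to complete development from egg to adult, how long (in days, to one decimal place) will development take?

40.1 days

Daily accumulation = 26.0 − 15.3 = 10.7 DD/day.
Duration = 429 / 10.7 = 40.093 ≈ 40.1 days.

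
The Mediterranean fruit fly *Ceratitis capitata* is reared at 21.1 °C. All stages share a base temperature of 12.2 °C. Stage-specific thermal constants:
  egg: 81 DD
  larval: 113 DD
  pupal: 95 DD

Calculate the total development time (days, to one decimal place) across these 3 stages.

32.5 days

Daily accumulation at 21.1 °C = 21.1 − 12.2 = 8.9 DD/day.
Total K = 81 + 113 + 95 = 289 DD.
Total duration = 289 / 8.9 = 32.472 ≈ 32.5 days.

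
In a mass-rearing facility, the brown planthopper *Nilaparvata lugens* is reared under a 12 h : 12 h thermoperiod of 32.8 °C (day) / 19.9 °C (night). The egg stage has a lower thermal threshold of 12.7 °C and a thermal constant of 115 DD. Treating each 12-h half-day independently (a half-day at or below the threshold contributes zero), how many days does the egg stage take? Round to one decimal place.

Day half: max(0, 32.8 − 12.7) × 0.5 = 20.1 × 0.5 = 10.05 DD.
Night half: max(0, 19.9 − 12.7) × 0.5 = 7.2 × 0.5 = 3.60 DD.
Per 24 h: 13.65 DD/day.
Duration = 115 / 13.65 = 8.425 ≈ 8.4 days.

8.4 days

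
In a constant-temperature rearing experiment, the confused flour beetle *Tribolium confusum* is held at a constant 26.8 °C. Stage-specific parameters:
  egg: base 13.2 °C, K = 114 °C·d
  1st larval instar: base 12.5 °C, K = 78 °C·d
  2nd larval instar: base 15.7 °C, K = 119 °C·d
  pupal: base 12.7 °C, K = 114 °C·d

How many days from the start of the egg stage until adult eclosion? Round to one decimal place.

32.6 days

egg: 114 / (26.8 − 13.2) = 114 / 13.6 = 8.382 d.
1st larval instar: 78 / (26.8 − 12.5) = 78 / 14.3 = 5.455 d.
2nd larval instar: 119 / (26.8 − 15.7) = 119 / 11.1 = 10.721 d.
pupal: 114 / (26.8 − 12.7) = 114 / 14.1 = 8.085 d.
Sum = 32.643 ≈ 32.6 days.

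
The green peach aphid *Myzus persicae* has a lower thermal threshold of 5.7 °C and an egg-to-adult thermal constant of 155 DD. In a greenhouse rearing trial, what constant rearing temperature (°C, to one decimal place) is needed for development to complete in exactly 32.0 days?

Required daily accumulation = 155 / 32.0 = 4.844 DD/day.
T = T_base + 4.844 = 5.7 + 4.844 = 10.544 ≈ 10.5 °C.

10.5 °C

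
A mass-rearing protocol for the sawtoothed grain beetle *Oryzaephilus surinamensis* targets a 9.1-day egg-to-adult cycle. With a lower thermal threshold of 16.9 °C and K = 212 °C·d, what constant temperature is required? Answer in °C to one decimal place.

40.2 °C

Required daily accumulation = 212 / 9.1 = 23.297 DD/day.
T = T_base + 23.297 = 16.9 + 23.297 = 40.197 ≈ 40.2 °C.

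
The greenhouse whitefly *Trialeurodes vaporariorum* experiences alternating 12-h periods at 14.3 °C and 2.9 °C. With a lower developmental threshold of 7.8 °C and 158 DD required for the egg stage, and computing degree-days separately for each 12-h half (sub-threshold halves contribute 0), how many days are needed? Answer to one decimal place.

Day half: max(0, 14.3 − 7.8) × 0.5 = 6.5 × 0.5 = 3.25 DD.
Night half: max(0, 2.9 − 7.8) × 0.5 = 0.0 × 0.5 = 0.00 DD.
Per 24 h: 3.25 DD/day.
Duration = 158 / 3.25 = 48.615 ≈ 48.6 days.

48.6 days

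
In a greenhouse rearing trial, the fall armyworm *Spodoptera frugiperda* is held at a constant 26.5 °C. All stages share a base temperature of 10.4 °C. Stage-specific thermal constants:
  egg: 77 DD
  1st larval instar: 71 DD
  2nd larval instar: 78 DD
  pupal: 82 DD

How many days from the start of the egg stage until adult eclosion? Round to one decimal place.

Daily accumulation at 26.5 °C = 26.5 − 10.4 = 16.1 DD/day.
Total K = 77 + 71 + 78 + 82 = 308 DD.
Total duration = 308 / 16.1 = 19.130 ≈ 19.1 days.

19.1 days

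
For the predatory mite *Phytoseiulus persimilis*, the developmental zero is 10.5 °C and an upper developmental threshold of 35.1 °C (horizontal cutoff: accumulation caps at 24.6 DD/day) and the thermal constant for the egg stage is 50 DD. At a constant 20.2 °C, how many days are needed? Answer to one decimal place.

5.2 days

Daily accumulation = 20.2 − 10.5 = 9.7 DD/day.
Duration = 50 / 9.7 = 5.155 ≈ 5.2 days.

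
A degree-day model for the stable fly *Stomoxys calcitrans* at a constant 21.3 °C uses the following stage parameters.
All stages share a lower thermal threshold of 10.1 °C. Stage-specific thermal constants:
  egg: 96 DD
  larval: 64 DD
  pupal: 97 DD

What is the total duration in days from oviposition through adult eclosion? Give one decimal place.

Daily accumulation at 21.3 °C = 21.3 − 10.1 = 11.2 DD/day.
Total K = 96 + 64 + 97 = 257 DD.
Total duration = 257 / 11.2 = 22.946 ≈ 22.9 days.

22.9 days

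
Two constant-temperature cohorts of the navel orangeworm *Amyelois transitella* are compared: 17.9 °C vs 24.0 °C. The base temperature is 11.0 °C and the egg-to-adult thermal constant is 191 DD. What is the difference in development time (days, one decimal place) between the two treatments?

13.0 days

At 17.9 °C: 191 / (17.9 − 11.0) = 191 / 6.9 = 27.681 d.
At 24.0 °C: 191 / (24.0 − 11.0) = 191 / 13.0 = 14.692 d.
Difference = |27.681 − 14.692| = 12.989 ≈ 13.0 days.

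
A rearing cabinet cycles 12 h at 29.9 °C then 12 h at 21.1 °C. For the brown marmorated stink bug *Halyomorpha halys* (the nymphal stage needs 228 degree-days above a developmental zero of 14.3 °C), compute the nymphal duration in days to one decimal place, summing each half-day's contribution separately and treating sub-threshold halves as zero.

Day half: max(0, 29.9 − 14.3) × 0.5 = 15.6 × 0.5 = 7.80 DD.
Night half: max(0, 21.1 − 14.3) × 0.5 = 6.8 × 0.5 = 3.40 DD.
Per 24 h: 11.20 DD/day.
Duration = 228 / 11.20 = 20.357 ≈ 20.4 days.

20.4 days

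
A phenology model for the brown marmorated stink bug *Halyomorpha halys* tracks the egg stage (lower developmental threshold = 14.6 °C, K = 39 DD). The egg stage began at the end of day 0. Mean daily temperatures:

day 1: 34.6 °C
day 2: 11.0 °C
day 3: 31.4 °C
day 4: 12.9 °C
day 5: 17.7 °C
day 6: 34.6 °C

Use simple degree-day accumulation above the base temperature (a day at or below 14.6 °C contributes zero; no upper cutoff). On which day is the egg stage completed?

day 5

Daily DD above 14.6 °C: 20.0, 0.0, 16.8, 0.0, 3.1, 20.0.
Cumulative: 20.0, 20.0, 36.8, 36.8, 39.9, 59.9.
The total first reaches 39 DD on day 5.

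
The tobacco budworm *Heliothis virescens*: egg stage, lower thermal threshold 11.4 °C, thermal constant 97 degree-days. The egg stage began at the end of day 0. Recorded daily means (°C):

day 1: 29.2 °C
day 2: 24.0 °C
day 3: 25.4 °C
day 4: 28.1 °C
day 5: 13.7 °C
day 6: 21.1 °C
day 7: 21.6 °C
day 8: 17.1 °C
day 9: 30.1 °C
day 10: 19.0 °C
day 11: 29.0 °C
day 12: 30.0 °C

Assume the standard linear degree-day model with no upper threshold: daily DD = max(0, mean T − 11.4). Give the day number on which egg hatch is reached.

Daily DD above 11.4 °C: 17.8, 12.6, 14.0, 16.7, 2.3, 9.7, 10.2, 5.7, 18.7, 7.6, 17.6, 18.6.
Cumulative: 17.8, 30.4, 44.4, 61.1, 63.4, 73.1, 83.3, 89.0, 107.7, 115.3, 132.9, 151.5.
The total first reaches 97 DD on day 9.

day 9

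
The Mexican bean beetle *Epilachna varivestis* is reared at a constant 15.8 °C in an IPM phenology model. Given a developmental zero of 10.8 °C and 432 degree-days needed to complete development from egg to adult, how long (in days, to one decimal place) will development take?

86.4 days

Daily accumulation = 15.8 − 10.8 = 5.0 DD/day.
Duration = 432 / 5.0 = 86.400 ≈ 86.4 days.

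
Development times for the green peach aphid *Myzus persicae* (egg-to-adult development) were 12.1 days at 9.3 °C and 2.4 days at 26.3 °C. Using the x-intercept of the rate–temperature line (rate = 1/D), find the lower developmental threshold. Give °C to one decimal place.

5.1 °C

Equal thermal constants: D₁(T₁ − T_b) = D₂(T₂ − T_b).
12.1·(9.3 − T_b) = 2.4·(26.3 − T_b)
T_b = (12.1·9.3 − 2.4·26.3) / (12.1 − 2.4) = 49.41 / 9.7 = 5.094 °C ≈ 5.1 °C.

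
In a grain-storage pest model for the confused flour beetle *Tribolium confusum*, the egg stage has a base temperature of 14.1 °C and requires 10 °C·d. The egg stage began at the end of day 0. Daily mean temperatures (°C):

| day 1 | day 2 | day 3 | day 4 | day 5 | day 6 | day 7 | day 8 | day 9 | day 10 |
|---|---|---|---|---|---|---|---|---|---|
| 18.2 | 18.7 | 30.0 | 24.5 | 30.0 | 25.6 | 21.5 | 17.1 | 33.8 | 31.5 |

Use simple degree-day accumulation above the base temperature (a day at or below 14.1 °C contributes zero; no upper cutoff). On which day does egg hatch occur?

Daily DD above 14.1 °C: 4.1, 4.6, 15.9, 10.4, 15.9, 11.5, 7.4, 3.0, 19.7, 17.4.
Cumulative: 4.1, 8.7, 24.6, 35.0, 50.9, 62.4, 69.8, 72.8, 92.5, 109.9.
The total first reaches 10 DD on day 3.

day 3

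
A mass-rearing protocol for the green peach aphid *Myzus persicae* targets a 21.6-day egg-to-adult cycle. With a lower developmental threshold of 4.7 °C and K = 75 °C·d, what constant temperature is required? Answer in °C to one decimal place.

Required daily accumulation = 75 / 21.6 = 3.472 DD/day.
T = T_base + 3.472 = 4.7 + 3.472 = 8.172 ≈ 8.2 °C.

8.2 °C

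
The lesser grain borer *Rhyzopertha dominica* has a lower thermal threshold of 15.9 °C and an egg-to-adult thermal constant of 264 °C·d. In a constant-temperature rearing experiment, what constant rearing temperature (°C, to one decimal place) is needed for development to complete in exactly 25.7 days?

26.2 °C

Required daily accumulation = 264 / 25.7 = 10.272 DD/day.
T = T_base + 10.272 = 15.9 + 10.272 = 26.172 ≈ 26.2 °C.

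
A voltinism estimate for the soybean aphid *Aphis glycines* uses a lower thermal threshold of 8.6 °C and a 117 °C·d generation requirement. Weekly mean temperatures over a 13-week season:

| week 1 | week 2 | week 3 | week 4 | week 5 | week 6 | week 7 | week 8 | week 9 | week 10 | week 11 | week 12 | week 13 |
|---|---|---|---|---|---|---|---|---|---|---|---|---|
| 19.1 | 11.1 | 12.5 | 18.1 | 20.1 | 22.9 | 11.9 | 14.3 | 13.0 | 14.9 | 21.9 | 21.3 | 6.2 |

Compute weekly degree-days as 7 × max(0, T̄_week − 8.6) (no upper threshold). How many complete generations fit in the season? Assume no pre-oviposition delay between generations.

5 generations

Weekly DD (7 × max(0, T̄ − 8.6)): 73.5, 17.5, 27.3, 66.5, 80.5, 100.1, 23.1, 39.9, 30.8, 44.1, 93.1, 88.9, 0.0.
Season total = 685.3 DD.
Complete generations = ⌊685.3 / 117⌋ = 5.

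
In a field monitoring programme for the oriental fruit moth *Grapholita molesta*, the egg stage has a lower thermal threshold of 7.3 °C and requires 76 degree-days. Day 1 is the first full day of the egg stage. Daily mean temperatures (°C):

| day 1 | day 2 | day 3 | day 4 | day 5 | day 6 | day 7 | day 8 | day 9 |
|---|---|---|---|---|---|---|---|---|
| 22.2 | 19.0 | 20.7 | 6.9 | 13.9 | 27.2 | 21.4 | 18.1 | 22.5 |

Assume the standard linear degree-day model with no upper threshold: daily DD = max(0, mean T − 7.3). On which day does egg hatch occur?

Daily DD above 7.3 °C: 14.9, 11.7, 13.4, 0.0, 6.6, 19.9, 14.1, 10.8, 15.2.
Cumulative: 14.9, 26.6, 40.0, 40.0, 46.6, 66.5, 80.6, 91.4, 106.6.
The total first reaches 76 DD on day 7.

day 7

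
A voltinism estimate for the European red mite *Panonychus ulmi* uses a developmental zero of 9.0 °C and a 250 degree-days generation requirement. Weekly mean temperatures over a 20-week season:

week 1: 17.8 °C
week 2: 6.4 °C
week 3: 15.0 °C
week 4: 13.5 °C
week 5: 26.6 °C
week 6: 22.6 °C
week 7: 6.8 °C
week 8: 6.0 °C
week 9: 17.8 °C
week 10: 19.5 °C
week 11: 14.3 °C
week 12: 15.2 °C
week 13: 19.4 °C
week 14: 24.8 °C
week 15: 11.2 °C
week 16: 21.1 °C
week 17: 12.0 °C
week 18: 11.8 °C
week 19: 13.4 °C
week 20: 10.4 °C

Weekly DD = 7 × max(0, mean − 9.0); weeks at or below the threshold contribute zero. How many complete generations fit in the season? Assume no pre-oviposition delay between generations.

3 generations

Weekly DD (7 × max(0, T̄ − 9.0)): 61.6, 0.0, 42.0, 31.5, 123.2, 95.2, 0.0, 0.0, 61.6, 73.5, 37.1, 43.4, 72.8, 110.6, 15.4, 84.7, 21.0, 19.6, 30.8, 9.8.
Season total = 933.8 DD.
Complete generations = ⌊933.8 / 250⌋ = 3.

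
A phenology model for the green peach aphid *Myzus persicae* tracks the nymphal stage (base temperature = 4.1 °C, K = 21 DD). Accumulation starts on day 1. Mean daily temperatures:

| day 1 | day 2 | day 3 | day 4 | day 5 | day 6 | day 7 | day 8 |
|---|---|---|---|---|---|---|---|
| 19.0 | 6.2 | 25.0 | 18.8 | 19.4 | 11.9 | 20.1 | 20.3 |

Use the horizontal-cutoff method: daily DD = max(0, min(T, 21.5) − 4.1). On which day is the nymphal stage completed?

day 3

Daily DD above 4.1 °C (capped at 17.4): 14.9, 2.1, 17.4, 14.7, 15.3, 7.8, 16.0, 16.2.
Cumulative: 14.9, 17.0, 34.4, 49.1, 64.4, 72.2, 88.2, 104.4.
The total first reaches 21 DD on day 3.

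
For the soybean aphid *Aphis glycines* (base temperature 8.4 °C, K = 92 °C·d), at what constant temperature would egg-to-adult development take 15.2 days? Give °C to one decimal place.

Required daily accumulation = 92 / 15.2 = 6.053 DD/day.
T = T_base + 6.053 = 8.4 + 6.053 = 14.453 ≈ 14.5 °C.

14.5 °C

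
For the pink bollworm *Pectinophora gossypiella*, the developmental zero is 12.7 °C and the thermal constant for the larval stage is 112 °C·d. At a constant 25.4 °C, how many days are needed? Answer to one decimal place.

Daily accumulation = 25.4 − 12.7 = 12.7 DD/day.
Duration = 112 / 12.7 = 8.819 ≈ 8.8 days.

8.8 days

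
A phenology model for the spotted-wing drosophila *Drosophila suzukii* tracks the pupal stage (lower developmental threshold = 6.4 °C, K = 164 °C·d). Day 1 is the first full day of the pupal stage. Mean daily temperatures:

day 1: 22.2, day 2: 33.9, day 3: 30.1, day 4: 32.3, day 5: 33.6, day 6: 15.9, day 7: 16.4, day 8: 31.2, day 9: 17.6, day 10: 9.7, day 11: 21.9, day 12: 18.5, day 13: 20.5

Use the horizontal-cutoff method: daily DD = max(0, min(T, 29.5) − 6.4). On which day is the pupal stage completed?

Daily DD above 6.4 °C (capped at 23.1): 15.8, 23.1, 23.1, 23.1, 23.1, 9.5, 10.0, 23.1, 11.2, 3.3, 15.5, 12.1, 14.1.
Cumulative: 15.8, 38.9, 62.0, 85.1, 108.2, 117.7, 127.7, 150.8, 162.0, 165.3, 180.8, 192.9, 207.0.
The total first reaches 164 DD on day 10.

day 10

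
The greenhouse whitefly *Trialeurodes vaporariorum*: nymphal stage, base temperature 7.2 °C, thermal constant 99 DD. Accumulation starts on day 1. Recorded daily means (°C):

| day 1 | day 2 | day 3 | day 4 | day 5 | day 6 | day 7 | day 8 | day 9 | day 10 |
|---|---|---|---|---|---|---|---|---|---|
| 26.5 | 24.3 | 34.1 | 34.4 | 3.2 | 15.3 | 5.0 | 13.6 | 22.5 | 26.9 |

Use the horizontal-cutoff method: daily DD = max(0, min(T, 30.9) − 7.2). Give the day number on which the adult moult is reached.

day 9

Daily DD above 7.2 °C (capped at 23.7): 19.3, 17.1, 23.7, 23.7, 0.0, 8.1, 0.0, 6.4, 15.3, 19.7.
Cumulative: 19.3, 36.4, 60.1, 83.8, 83.8, 91.9, 91.9, 98.3, 113.6, 133.3.
The total first reaches 99 DD on day 9.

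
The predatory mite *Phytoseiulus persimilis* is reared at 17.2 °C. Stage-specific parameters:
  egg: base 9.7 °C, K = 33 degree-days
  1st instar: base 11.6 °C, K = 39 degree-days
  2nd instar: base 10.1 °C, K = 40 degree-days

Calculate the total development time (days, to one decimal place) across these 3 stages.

17.0 days

egg: 33 / (17.2 − 9.7) = 33 / 7.5 = 4.400 d.
1st instar: 39 / (17.2 − 11.6) = 39 / 5.6 = 6.964 d.
2nd instar: 40 / (17.2 − 10.1) = 40 / 7.1 = 5.634 d.
Sum = 16.998 ≈ 17.0 days.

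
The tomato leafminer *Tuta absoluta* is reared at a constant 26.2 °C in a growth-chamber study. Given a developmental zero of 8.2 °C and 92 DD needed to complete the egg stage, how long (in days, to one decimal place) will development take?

Daily accumulation = 26.2 − 8.2 = 18.0 DD/day.
Duration = 92 / 18.0 = 5.111 ≈ 5.1 days.

5.1 days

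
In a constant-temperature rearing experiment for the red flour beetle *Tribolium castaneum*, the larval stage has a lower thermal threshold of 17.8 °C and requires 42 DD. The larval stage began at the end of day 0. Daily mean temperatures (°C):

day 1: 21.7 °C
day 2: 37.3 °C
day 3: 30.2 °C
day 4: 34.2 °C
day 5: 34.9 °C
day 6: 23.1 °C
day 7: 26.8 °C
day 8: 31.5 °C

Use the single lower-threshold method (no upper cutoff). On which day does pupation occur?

Daily DD above 17.8 °C: 3.9, 19.5, 12.4, 16.4, 17.1, 5.3, 9.0, 13.7.
Cumulative: 3.9, 23.4, 35.8, 52.2, 69.3, 74.6, 83.6, 97.3.
The total first reaches 42 DD on day 4.

day 4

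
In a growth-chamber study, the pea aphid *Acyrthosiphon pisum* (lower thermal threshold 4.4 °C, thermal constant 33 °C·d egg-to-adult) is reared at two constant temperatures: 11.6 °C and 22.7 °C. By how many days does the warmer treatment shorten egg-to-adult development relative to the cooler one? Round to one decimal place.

At 11.6 °C: 33 / (11.6 − 4.4) = 33 / 7.2 = 4.583 d.
At 22.7 °C: 33 / (22.7 − 4.4) = 33 / 18.3 = 1.803 d.
Difference = |4.583 − 1.803| = 2.780 ≈ 2.8 days.

2.8 days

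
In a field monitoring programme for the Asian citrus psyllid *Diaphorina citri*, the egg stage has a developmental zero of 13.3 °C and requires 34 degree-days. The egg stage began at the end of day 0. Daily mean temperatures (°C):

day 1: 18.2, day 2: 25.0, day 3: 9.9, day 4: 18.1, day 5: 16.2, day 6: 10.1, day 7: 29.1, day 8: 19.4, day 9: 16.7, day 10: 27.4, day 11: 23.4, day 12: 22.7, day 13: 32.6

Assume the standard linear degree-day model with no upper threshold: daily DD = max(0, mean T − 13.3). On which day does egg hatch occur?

Daily DD above 13.3 °C: 4.9, 11.7, 0.0, 4.8, 2.9, 0.0, 15.8, 6.1, 3.4, 14.1, 10.1, 9.4, 19.3.
Cumulative: 4.9, 16.6, 16.6, 21.4, 24.3, 24.3, 40.1, 46.2, 49.6, 63.7, 73.8, 83.2, 102.5.
The total first reaches 34 DD on day 7.

day 7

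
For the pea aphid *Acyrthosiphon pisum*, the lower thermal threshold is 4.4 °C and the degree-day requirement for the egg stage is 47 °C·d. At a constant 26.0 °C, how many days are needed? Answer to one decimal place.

Daily accumulation = 26.0 − 4.4 = 21.6 DD/day.
Duration = 47 / 21.6 = 2.176 ≈ 2.2 days.

2.2 days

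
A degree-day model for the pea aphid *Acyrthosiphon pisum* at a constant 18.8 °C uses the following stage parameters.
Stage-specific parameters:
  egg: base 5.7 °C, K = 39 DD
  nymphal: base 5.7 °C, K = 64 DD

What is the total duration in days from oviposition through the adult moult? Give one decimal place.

7.9 days

egg: 39 / (18.8 − 5.7) = 39 / 13.1 = 2.977 d.
nymphal: 64 / (18.8 − 5.7) = 64 / 13.1 = 4.885 d.
Sum = 7.863 ≈ 7.9 days.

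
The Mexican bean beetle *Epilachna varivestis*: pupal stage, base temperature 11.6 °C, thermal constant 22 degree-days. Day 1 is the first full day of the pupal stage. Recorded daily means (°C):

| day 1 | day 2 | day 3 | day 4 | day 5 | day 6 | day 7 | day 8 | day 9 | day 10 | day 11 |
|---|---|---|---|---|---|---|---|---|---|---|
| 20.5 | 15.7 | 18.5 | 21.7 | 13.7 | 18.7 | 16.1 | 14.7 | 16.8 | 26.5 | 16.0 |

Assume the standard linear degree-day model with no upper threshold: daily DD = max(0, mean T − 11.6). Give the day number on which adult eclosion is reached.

day 4

Daily DD above 11.6 °C: 8.9, 4.1, 6.9, 10.1, 2.1, 7.1, 4.5, 3.1, 5.2, 14.9, 4.4.
Cumulative: 8.9, 13.0, 19.9, 30.0, 32.1, 39.2, 43.7, 46.8, 52.0, 66.9, 71.3.
The total first reaches 22 DD on day 4.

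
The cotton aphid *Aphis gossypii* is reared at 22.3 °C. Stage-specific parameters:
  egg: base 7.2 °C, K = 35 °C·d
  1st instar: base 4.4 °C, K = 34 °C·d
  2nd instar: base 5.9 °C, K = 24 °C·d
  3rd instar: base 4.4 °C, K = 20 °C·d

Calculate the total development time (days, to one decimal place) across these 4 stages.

egg: 35 / (22.3 − 7.2) = 35 / 15.1 = 2.318 d.
1st instar: 34 / (22.3 − 4.4) = 34 / 17.9 = 1.899 d.
2nd instar: 24 / (22.3 − 5.9) = 24 / 16.4 = 1.463 d.
3rd instar: 20 / (22.3 − 4.4) = 20 / 17.9 = 1.117 d.
Sum = 6.798 ≈ 6.8 days.

6.8 days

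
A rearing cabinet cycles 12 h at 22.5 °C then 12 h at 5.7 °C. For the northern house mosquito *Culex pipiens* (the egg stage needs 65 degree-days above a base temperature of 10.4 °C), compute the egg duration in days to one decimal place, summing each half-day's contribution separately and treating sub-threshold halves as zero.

Day half: max(0, 22.5 − 10.4) × 0.5 = 12.1 × 0.5 = 6.05 DD.
Night half: max(0, 5.7 − 10.4) × 0.5 = 0.0 × 0.5 = 0.00 DD.
Per 24 h: 6.05 DD/day.
Duration = 65 / 6.05 = 10.744 ≈ 10.7 days.

10.7 days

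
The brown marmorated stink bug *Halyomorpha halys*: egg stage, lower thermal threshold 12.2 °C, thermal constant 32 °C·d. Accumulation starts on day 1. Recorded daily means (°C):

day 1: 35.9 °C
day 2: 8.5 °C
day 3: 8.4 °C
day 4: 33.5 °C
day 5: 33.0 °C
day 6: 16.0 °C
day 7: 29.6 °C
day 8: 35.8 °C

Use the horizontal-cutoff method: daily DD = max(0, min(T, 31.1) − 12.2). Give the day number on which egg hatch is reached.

day 4

Daily DD above 12.2 °C (capped at 18.9): 18.9, 0.0, 0.0, 18.9, 18.9, 3.8, 17.4, 18.9.
Cumulative: 18.9, 18.9, 18.9, 37.8, 56.7, 60.5, 77.9, 96.8.
The total first reaches 32 DD on day 4.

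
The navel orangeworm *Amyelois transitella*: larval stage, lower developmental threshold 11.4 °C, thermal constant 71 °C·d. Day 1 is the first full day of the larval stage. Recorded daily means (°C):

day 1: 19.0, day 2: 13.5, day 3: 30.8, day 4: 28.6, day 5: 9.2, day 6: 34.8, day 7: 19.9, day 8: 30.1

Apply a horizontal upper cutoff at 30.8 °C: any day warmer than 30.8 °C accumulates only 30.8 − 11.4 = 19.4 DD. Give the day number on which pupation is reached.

day 7

Daily DD above 11.4 °C (capped at 19.4): 7.6, 2.1, 19.4, 17.2, 0.0, 19.4, 8.5, 18.7.
Cumulative: 7.6, 9.7, 29.1, 46.3, 46.3, 65.7, 74.2, 92.9.
The total first reaches 71 DD on day 7.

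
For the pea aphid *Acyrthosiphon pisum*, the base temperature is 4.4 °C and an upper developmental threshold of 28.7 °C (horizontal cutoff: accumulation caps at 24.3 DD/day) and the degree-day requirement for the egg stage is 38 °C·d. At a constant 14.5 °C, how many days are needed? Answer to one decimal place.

Daily accumulation = 14.5 − 4.4 = 10.1 DD/day.
Duration = 38 / 10.1 = 3.762 ≈ 3.8 days.

3.8 days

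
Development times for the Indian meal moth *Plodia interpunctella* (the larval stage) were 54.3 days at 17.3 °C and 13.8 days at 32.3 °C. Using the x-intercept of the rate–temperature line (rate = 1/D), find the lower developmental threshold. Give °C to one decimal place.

12.2 °C

Linear rate model ⇒ the product D·(T − T_b) is constant across temperatures.
54.3·(17.3 − T_b) = 13.8·(32.3 − T_b)
T_b = (54.3·17.3 − 13.8·32.3) / (54.3 − 13.8) = 493.65 / 40.5 = 12.189 °C ≈ 12.2 °C.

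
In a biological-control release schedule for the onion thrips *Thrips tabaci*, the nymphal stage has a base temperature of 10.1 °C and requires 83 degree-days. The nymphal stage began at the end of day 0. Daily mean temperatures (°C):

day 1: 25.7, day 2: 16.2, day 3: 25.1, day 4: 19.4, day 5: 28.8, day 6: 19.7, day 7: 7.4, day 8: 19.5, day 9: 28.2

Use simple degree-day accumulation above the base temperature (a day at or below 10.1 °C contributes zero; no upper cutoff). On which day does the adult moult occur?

day 8

Daily DD above 10.1 °C: 15.6, 6.1, 15.0, 9.3, 18.7, 9.6, 0.0, 9.4, 18.1.
Cumulative: 15.6, 21.7, 36.7, 46.0, 64.7, 74.3, 74.3, 83.7, 101.8.
The total first reaches 83 DD on day 8.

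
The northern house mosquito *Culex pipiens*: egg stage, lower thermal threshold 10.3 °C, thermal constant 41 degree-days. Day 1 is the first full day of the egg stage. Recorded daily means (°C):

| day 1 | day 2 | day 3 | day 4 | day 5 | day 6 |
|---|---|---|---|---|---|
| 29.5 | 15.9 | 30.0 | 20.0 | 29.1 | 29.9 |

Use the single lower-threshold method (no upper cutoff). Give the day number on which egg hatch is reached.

Daily DD above 10.3 °C: 19.2, 5.6, 19.7, 9.7, 18.8, 19.6.
Cumulative: 19.2, 24.8, 44.5, 54.2, 73.0, 92.6.
The total first reaches 41 DD on day 3.

day 3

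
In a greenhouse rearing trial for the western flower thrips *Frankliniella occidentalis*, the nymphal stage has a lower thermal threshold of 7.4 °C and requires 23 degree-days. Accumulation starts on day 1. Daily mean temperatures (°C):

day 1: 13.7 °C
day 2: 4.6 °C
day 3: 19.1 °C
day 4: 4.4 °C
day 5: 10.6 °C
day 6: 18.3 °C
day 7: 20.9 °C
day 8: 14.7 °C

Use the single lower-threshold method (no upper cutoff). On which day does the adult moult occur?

day 6

Daily DD above 7.4 °C: 6.3, 0.0, 11.7, 0.0, 3.2, 10.9, 13.5, 7.3.
Cumulative: 6.3, 6.3, 18.0, 18.0, 21.2, 32.1, 45.6, 52.9.
The total first reaches 23 DD on day 6.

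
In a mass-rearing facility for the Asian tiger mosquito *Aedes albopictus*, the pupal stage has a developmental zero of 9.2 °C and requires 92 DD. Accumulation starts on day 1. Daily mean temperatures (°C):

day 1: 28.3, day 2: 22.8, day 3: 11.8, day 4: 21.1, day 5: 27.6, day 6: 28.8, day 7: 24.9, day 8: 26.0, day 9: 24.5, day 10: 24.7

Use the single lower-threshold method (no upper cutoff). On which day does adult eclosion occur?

Daily DD above 9.2 °C: 19.1, 13.6, 2.6, 11.9, 18.4, 19.6, 15.7, 16.8, 15.3, 15.5.
Cumulative: 19.1, 32.7, 35.3, 47.2, 65.6, 85.2, 100.9, 117.7, 133.0, 148.5.
The total first reaches 92 DD on day 7.

day 7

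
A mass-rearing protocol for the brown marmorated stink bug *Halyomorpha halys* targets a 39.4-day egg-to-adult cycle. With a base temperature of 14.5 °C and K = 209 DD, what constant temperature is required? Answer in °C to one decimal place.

Required daily accumulation = 209 / 39.4 = 5.305 DD/day.
T = T_base + 5.305 = 14.5 + 5.305 = 19.805 ≈ 19.8 °C.

19.8 °C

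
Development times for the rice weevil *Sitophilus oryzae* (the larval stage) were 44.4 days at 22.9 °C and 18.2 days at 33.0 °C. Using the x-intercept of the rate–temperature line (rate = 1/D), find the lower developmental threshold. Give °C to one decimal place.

15.9 °C

Linear rate model ⇒ the product D·(T − T_b) is constant across temperatures.
44.4·(22.9 − T_b) = 18.2·(33.0 − T_b)
T_b = (44.4·22.9 − 18.2·33.0) / (44.4 − 18.2) = 416.16 / 26.2 = 15.884 °C ≈ 15.9 °C.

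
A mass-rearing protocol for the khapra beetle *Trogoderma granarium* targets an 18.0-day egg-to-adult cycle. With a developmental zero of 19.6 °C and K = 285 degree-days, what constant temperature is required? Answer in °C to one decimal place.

35.4 °C

Required daily accumulation = 285 / 18.0 = 15.833 DD/day.
T = T_base + 15.833 = 19.6 + 15.833 = 35.433 ≈ 35.4 °C.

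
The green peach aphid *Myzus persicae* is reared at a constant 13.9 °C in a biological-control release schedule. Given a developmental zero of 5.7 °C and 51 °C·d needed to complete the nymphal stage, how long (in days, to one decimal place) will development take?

6.2 days

Daily accumulation = 13.9 − 5.7 = 8.2 DD/day.
Duration = 51 / 8.2 = 6.220 ≈ 6.2 days.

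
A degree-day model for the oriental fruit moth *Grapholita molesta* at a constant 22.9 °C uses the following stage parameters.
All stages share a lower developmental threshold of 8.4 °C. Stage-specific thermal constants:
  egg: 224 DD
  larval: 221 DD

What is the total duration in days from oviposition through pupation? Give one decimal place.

Daily accumulation at 22.9 °C = 22.9 − 8.4 = 14.5 DD/day.
Total K = 224 + 221 = 445 DD.
Total duration = 445 / 14.5 = 30.690 ≈ 30.7 days.

30.7 days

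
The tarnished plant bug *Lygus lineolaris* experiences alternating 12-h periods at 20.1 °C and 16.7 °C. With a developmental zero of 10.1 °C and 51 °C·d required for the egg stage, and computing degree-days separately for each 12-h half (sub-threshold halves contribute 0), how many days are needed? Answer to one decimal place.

6.1 days

Day half: max(0, 20.1 − 10.1) × 0.5 = 10.0 × 0.5 = 5.00 DD.
Night half: max(0, 16.7 − 10.1) × 0.5 = 6.6 × 0.5 = 3.30 DD.
Per 24 h: 8.30 DD/day.
Duration = 51 / 8.30 = 6.145 ≈ 6.1 days.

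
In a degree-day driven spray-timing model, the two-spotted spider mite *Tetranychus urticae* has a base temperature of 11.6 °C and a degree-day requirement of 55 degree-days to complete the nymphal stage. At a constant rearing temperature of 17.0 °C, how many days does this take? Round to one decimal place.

Daily accumulation = 17.0 − 11.6 = 5.4 DD/day.
Duration = 55 / 5.4 = 10.185 ≈ 10.2 days.

10.2 days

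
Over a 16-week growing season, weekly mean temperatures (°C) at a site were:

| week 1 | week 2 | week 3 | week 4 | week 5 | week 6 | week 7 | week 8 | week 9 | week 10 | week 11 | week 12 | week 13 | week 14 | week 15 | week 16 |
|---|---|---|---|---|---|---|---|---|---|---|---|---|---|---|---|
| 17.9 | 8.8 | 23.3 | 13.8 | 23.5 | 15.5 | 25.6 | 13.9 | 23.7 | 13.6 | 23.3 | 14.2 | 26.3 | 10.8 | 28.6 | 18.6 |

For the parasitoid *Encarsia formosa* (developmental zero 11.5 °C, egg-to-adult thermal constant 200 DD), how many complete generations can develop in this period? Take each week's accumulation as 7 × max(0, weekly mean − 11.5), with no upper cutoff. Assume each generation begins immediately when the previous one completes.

Weekly DD (7 × max(0, T̄ − 11.5)): 44.8, 0.0, 82.6, 16.1, 84.0, 28.0, 98.7, 16.8, 85.4, 14.7, 82.6, 18.9, 103.6, 0.0, 119.7, 49.7.
Season total = 845.6 DD.
Complete generations = ⌊845.6 / 200⌋ = 4.

4 generations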